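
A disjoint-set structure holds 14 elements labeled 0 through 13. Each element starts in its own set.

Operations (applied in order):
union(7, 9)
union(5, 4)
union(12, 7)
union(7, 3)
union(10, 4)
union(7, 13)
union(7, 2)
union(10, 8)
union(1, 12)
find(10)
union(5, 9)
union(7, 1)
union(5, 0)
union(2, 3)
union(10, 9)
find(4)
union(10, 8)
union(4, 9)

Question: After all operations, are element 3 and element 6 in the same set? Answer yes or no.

Step 1: union(7, 9) -> merged; set of 7 now {7, 9}
Step 2: union(5, 4) -> merged; set of 5 now {4, 5}
Step 3: union(12, 7) -> merged; set of 12 now {7, 9, 12}
Step 4: union(7, 3) -> merged; set of 7 now {3, 7, 9, 12}
Step 5: union(10, 4) -> merged; set of 10 now {4, 5, 10}
Step 6: union(7, 13) -> merged; set of 7 now {3, 7, 9, 12, 13}
Step 7: union(7, 2) -> merged; set of 7 now {2, 3, 7, 9, 12, 13}
Step 8: union(10, 8) -> merged; set of 10 now {4, 5, 8, 10}
Step 9: union(1, 12) -> merged; set of 1 now {1, 2, 3, 7, 9, 12, 13}
Step 10: find(10) -> no change; set of 10 is {4, 5, 8, 10}
Step 11: union(5, 9) -> merged; set of 5 now {1, 2, 3, 4, 5, 7, 8, 9, 10, 12, 13}
Step 12: union(7, 1) -> already same set; set of 7 now {1, 2, 3, 4, 5, 7, 8, 9, 10, 12, 13}
Step 13: union(5, 0) -> merged; set of 5 now {0, 1, 2, 3, 4, 5, 7, 8, 9, 10, 12, 13}
Step 14: union(2, 3) -> already same set; set of 2 now {0, 1, 2, 3, 4, 5, 7, 8, 9, 10, 12, 13}
Step 15: union(10, 9) -> already same set; set of 10 now {0, 1, 2, 3, 4, 5, 7, 8, 9, 10, 12, 13}
Step 16: find(4) -> no change; set of 4 is {0, 1, 2, 3, 4, 5, 7, 8, 9, 10, 12, 13}
Step 17: union(10, 8) -> already same set; set of 10 now {0, 1, 2, 3, 4, 5, 7, 8, 9, 10, 12, 13}
Step 18: union(4, 9) -> already same set; set of 4 now {0, 1, 2, 3, 4, 5, 7, 8, 9, 10, 12, 13}
Set of 3: {0, 1, 2, 3, 4, 5, 7, 8, 9, 10, 12, 13}; 6 is not a member.

Answer: no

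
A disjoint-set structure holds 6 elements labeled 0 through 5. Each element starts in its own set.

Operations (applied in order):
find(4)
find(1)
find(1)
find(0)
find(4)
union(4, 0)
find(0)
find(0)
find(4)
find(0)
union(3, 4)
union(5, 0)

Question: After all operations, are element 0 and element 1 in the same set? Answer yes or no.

Step 1: find(4) -> no change; set of 4 is {4}
Step 2: find(1) -> no change; set of 1 is {1}
Step 3: find(1) -> no change; set of 1 is {1}
Step 4: find(0) -> no change; set of 0 is {0}
Step 5: find(4) -> no change; set of 4 is {4}
Step 6: union(4, 0) -> merged; set of 4 now {0, 4}
Step 7: find(0) -> no change; set of 0 is {0, 4}
Step 8: find(0) -> no change; set of 0 is {0, 4}
Step 9: find(4) -> no change; set of 4 is {0, 4}
Step 10: find(0) -> no change; set of 0 is {0, 4}
Step 11: union(3, 4) -> merged; set of 3 now {0, 3, 4}
Step 12: union(5, 0) -> merged; set of 5 now {0, 3, 4, 5}
Set of 0: {0, 3, 4, 5}; 1 is not a member.

Answer: no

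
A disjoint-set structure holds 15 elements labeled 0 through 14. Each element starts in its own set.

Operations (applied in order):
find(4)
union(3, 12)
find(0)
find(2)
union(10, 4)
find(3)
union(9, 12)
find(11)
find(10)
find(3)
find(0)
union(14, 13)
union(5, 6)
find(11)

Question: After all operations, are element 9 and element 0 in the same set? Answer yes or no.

Answer: no

Derivation:
Step 1: find(4) -> no change; set of 4 is {4}
Step 2: union(3, 12) -> merged; set of 3 now {3, 12}
Step 3: find(0) -> no change; set of 0 is {0}
Step 4: find(2) -> no change; set of 2 is {2}
Step 5: union(10, 4) -> merged; set of 10 now {4, 10}
Step 6: find(3) -> no change; set of 3 is {3, 12}
Step 7: union(9, 12) -> merged; set of 9 now {3, 9, 12}
Step 8: find(11) -> no change; set of 11 is {11}
Step 9: find(10) -> no change; set of 10 is {4, 10}
Step 10: find(3) -> no change; set of 3 is {3, 9, 12}
Step 11: find(0) -> no change; set of 0 is {0}
Step 12: union(14, 13) -> merged; set of 14 now {13, 14}
Step 13: union(5, 6) -> merged; set of 5 now {5, 6}
Step 14: find(11) -> no change; set of 11 is {11}
Set of 9: {3, 9, 12}; 0 is not a member.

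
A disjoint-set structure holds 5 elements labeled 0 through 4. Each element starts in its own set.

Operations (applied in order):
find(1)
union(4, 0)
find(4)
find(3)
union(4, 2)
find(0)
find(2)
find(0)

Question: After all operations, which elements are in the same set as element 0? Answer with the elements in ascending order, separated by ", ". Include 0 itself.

Step 1: find(1) -> no change; set of 1 is {1}
Step 2: union(4, 0) -> merged; set of 4 now {0, 4}
Step 3: find(4) -> no change; set of 4 is {0, 4}
Step 4: find(3) -> no change; set of 3 is {3}
Step 5: union(4, 2) -> merged; set of 4 now {0, 2, 4}
Step 6: find(0) -> no change; set of 0 is {0, 2, 4}
Step 7: find(2) -> no change; set of 2 is {0, 2, 4}
Step 8: find(0) -> no change; set of 0 is {0, 2, 4}
Component of 0: {0, 2, 4}

Answer: 0, 2, 4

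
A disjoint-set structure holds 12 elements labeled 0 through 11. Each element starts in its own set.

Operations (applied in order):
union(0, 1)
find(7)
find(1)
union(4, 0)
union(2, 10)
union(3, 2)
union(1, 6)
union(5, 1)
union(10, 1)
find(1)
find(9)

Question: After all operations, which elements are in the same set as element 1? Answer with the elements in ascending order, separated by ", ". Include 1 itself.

Answer: 0, 1, 2, 3, 4, 5, 6, 10

Derivation:
Step 1: union(0, 1) -> merged; set of 0 now {0, 1}
Step 2: find(7) -> no change; set of 7 is {7}
Step 3: find(1) -> no change; set of 1 is {0, 1}
Step 4: union(4, 0) -> merged; set of 4 now {0, 1, 4}
Step 5: union(2, 10) -> merged; set of 2 now {2, 10}
Step 6: union(3, 2) -> merged; set of 3 now {2, 3, 10}
Step 7: union(1, 6) -> merged; set of 1 now {0, 1, 4, 6}
Step 8: union(5, 1) -> merged; set of 5 now {0, 1, 4, 5, 6}
Step 9: union(10, 1) -> merged; set of 10 now {0, 1, 2, 3, 4, 5, 6, 10}
Step 10: find(1) -> no change; set of 1 is {0, 1, 2, 3, 4, 5, 6, 10}
Step 11: find(9) -> no change; set of 9 is {9}
Component of 1: {0, 1, 2, 3, 4, 5, 6, 10}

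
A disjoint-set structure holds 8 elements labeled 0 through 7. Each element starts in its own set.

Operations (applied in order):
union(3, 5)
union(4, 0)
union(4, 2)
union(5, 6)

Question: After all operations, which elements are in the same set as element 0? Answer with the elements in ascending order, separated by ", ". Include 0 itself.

Answer: 0, 2, 4

Derivation:
Step 1: union(3, 5) -> merged; set of 3 now {3, 5}
Step 2: union(4, 0) -> merged; set of 4 now {0, 4}
Step 3: union(4, 2) -> merged; set of 4 now {0, 2, 4}
Step 4: union(5, 6) -> merged; set of 5 now {3, 5, 6}
Component of 0: {0, 2, 4}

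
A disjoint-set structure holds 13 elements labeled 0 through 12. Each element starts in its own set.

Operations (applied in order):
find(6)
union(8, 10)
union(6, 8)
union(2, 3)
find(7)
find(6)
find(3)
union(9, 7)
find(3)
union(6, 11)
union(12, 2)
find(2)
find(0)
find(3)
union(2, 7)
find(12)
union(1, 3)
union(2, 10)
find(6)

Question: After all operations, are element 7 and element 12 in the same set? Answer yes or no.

Answer: yes

Derivation:
Step 1: find(6) -> no change; set of 6 is {6}
Step 2: union(8, 10) -> merged; set of 8 now {8, 10}
Step 3: union(6, 8) -> merged; set of 6 now {6, 8, 10}
Step 4: union(2, 3) -> merged; set of 2 now {2, 3}
Step 5: find(7) -> no change; set of 7 is {7}
Step 6: find(6) -> no change; set of 6 is {6, 8, 10}
Step 7: find(3) -> no change; set of 3 is {2, 3}
Step 8: union(9, 7) -> merged; set of 9 now {7, 9}
Step 9: find(3) -> no change; set of 3 is {2, 3}
Step 10: union(6, 11) -> merged; set of 6 now {6, 8, 10, 11}
Step 11: union(12, 2) -> merged; set of 12 now {2, 3, 12}
Step 12: find(2) -> no change; set of 2 is {2, 3, 12}
Step 13: find(0) -> no change; set of 0 is {0}
Step 14: find(3) -> no change; set of 3 is {2, 3, 12}
Step 15: union(2, 7) -> merged; set of 2 now {2, 3, 7, 9, 12}
Step 16: find(12) -> no change; set of 12 is {2, 3, 7, 9, 12}
Step 17: union(1, 3) -> merged; set of 1 now {1, 2, 3, 7, 9, 12}
Step 18: union(2, 10) -> merged; set of 2 now {1, 2, 3, 6, 7, 8, 9, 10, 11, 12}
Step 19: find(6) -> no change; set of 6 is {1, 2, 3, 6, 7, 8, 9, 10, 11, 12}
Set of 7: {1, 2, 3, 6, 7, 8, 9, 10, 11, 12}; 12 is a member.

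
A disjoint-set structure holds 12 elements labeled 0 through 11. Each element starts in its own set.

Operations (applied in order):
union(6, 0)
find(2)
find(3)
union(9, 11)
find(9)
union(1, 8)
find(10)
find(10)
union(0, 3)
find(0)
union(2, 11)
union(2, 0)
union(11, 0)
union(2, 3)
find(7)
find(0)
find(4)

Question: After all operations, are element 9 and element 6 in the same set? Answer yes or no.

Step 1: union(6, 0) -> merged; set of 6 now {0, 6}
Step 2: find(2) -> no change; set of 2 is {2}
Step 3: find(3) -> no change; set of 3 is {3}
Step 4: union(9, 11) -> merged; set of 9 now {9, 11}
Step 5: find(9) -> no change; set of 9 is {9, 11}
Step 6: union(1, 8) -> merged; set of 1 now {1, 8}
Step 7: find(10) -> no change; set of 10 is {10}
Step 8: find(10) -> no change; set of 10 is {10}
Step 9: union(0, 3) -> merged; set of 0 now {0, 3, 6}
Step 10: find(0) -> no change; set of 0 is {0, 3, 6}
Step 11: union(2, 11) -> merged; set of 2 now {2, 9, 11}
Step 12: union(2, 0) -> merged; set of 2 now {0, 2, 3, 6, 9, 11}
Step 13: union(11, 0) -> already same set; set of 11 now {0, 2, 3, 6, 9, 11}
Step 14: union(2, 3) -> already same set; set of 2 now {0, 2, 3, 6, 9, 11}
Step 15: find(7) -> no change; set of 7 is {7}
Step 16: find(0) -> no change; set of 0 is {0, 2, 3, 6, 9, 11}
Step 17: find(4) -> no change; set of 4 is {4}
Set of 9: {0, 2, 3, 6, 9, 11}; 6 is a member.

Answer: yes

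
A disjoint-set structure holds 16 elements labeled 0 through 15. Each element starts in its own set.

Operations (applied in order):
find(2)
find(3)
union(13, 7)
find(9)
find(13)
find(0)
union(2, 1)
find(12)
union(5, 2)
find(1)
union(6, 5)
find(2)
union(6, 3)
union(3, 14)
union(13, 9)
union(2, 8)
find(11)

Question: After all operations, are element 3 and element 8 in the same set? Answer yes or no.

Step 1: find(2) -> no change; set of 2 is {2}
Step 2: find(3) -> no change; set of 3 is {3}
Step 3: union(13, 7) -> merged; set of 13 now {7, 13}
Step 4: find(9) -> no change; set of 9 is {9}
Step 5: find(13) -> no change; set of 13 is {7, 13}
Step 6: find(0) -> no change; set of 0 is {0}
Step 7: union(2, 1) -> merged; set of 2 now {1, 2}
Step 8: find(12) -> no change; set of 12 is {12}
Step 9: union(5, 2) -> merged; set of 5 now {1, 2, 5}
Step 10: find(1) -> no change; set of 1 is {1, 2, 5}
Step 11: union(6, 5) -> merged; set of 6 now {1, 2, 5, 6}
Step 12: find(2) -> no change; set of 2 is {1, 2, 5, 6}
Step 13: union(6, 3) -> merged; set of 6 now {1, 2, 3, 5, 6}
Step 14: union(3, 14) -> merged; set of 3 now {1, 2, 3, 5, 6, 14}
Step 15: union(13, 9) -> merged; set of 13 now {7, 9, 13}
Step 16: union(2, 8) -> merged; set of 2 now {1, 2, 3, 5, 6, 8, 14}
Step 17: find(11) -> no change; set of 11 is {11}
Set of 3: {1, 2, 3, 5, 6, 8, 14}; 8 is a member.

Answer: yes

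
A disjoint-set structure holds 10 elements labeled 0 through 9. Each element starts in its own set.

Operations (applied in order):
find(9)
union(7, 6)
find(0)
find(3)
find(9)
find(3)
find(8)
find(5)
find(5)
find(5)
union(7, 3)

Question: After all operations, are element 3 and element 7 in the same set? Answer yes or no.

Answer: yes

Derivation:
Step 1: find(9) -> no change; set of 9 is {9}
Step 2: union(7, 6) -> merged; set of 7 now {6, 7}
Step 3: find(0) -> no change; set of 0 is {0}
Step 4: find(3) -> no change; set of 3 is {3}
Step 5: find(9) -> no change; set of 9 is {9}
Step 6: find(3) -> no change; set of 3 is {3}
Step 7: find(8) -> no change; set of 8 is {8}
Step 8: find(5) -> no change; set of 5 is {5}
Step 9: find(5) -> no change; set of 5 is {5}
Step 10: find(5) -> no change; set of 5 is {5}
Step 11: union(7, 3) -> merged; set of 7 now {3, 6, 7}
Set of 3: {3, 6, 7}; 7 is a member.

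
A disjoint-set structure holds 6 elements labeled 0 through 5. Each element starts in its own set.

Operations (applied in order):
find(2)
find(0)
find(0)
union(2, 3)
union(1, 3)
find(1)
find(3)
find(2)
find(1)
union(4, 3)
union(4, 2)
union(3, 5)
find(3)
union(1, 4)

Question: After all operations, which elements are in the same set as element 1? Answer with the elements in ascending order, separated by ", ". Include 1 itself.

Step 1: find(2) -> no change; set of 2 is {2}
Step 2: find(0) -> no change; set of 0 is {0}
Step 3: find(0) -> no change; set of 0 is {0}
Step 4: union(2, 3) -> merged; set of 2 now {2, 3}
Step 5: union(1, 3) -> merged; set of 1 now {1, 2, 3}
Step 6: find(1) -> no change; set of 1 is {1, 2, 3}
Step 7: find(3) -> no change; set of 3 is {1, 2, 3}
Step 8: find(2) -> no change; set of 2 is {1, 2, 3}
Step 9: find(1) -> no change; set of 1 is {1, 2, 3}
Step 10: union(4, 3) -> merged; set of 4 now {1, 2, 3, 4}
Step 11: union(4, 2) -> already same set; set of 4 now {1, 2, 3, 4}
Step 12: union(3, 5) -> merged; set of 3 now {1, 2, 3, 4, 5}
Step 13: find(3) -> no change; set of 3 is {1, 2, 3, 4, 5}
Step 14: union(1, 4) -> already same set; set of 1 now {1, 2, 3, 4, 5}
Component of 1: {1, 2, 3, 4, 5}

Answer: 1, 2, 3, 4, 5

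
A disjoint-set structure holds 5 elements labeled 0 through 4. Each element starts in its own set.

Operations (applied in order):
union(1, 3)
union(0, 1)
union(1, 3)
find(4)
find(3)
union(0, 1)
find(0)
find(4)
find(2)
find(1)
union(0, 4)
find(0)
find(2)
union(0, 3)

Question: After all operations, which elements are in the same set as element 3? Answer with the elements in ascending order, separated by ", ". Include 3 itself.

Step 1: union(1, 3) -> merged; set of 1 now {1, 3}
Step 2: union(0, 1) -> merged; set of 0 now {0, 1, 3}
Step 3: union(1, 3) -> already same set; set of 1 now {0, 1, 3}
Step 4: find(4) -> no change; set of 4 is {4}
Step 5: find(3) -> no change; set of 3 is {0, 1, 3}
Step 6: union(0, 1) -> already same set; set of 0 now {0, 1, 3}
Step 7: find(0) -> no change; set of 0 is {0, 1, 3}
Step 8: find(4) -> no change; set of 4 is {4}
Step 9: find(2) -> no change; set of 2 is {2}
Step 10: find(1) -> no change; set of 1 is {0, 1, 3}
Step 11: union(0, 4) -> merged; set of 0 now {0, 1, 3, 4}
Step 12: find(0) -> no change; set of 0 is {0, 1, 3, 4}
Step 13: find(2) -> no change; set of 2 is {2}
Step 14: union(0, 3) -> already same set; set of 0 now {0, 1, 3, 4}
Component of 3: {0, 1, 3, 4}

Answer: 0, 1, 3, 4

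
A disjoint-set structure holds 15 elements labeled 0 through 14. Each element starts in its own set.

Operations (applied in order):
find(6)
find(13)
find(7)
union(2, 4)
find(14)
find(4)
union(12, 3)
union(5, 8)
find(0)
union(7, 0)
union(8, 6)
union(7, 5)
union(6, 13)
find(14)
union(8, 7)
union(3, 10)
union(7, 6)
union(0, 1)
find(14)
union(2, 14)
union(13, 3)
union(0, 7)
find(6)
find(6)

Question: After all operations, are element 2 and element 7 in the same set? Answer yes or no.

Answer: no

Derivation:
Step 1: find(6) -> no change; set of 6 is {6}
Step 2: find(13) -> no change; set of 13 is {13}
Step 3: find(7) -> no change; set of 7 is {7}
Step 4: union(2, 4) -> merged; set of 2 now {2, 4}
Step 5: find(14) -> no change; set of 14 is {14}
Step 6: find(4) -> no change; set of 4 is {2, 4}
Step 7: union(12, 3) -> merged; set of 12 now {3, 12}
Step 8: union(5, 8) -> merged; set of 5 now {5, 8}
Step 9: find(0) -> no change; set of 0 is {0}
Step 10: union(7, 0) -> merged; set of 7 now {0, 7}
Step 11: union(8, 6) -> merged; set of 8 now {5, 6, 8}
Step 12: union(7, 5) -> merged; set of 7 now {0, 5, 6, 7, 8}
Step 13: union(6, 13) -> merged; set of 6 now {0, 5, 6, 7, 8, 13}
Step 14: find(14) -> no change; set of 14 is {14}
Step 15: union(8, 7) -> already same set; set of 8 now {0, 5, 6, 7, 8, 13}
Step 16: union(3, 10) -> merged; set of 3 now {3, 10, 12}
Step 17: union(7, 6) -> already same set; set of 7 now {0, 5, 6, 7, 8, 13}
Step 18: union(0, 1) -> merged; set of 0 now {0, 1, 5, 6, 7, 8, 13}
Step 19: find(14) -> no change; set of 14 is {14}
Step 20: union(2, 14) -> merged; set of 2 now {2, 4, 14}
Step 21: union(13, 3) -> merged; set of 13 now {0, 1, 3, 5, 6, 7, 8, 10, 12, 13}
Step 22: union(0, 7) -> already same set; set of 0 now {0, 1, 3, 5, 6, 7, 8, 10, 12, 13}
Step 23: find(6) -> no change; set of 6 is {0, 1, 3, 5, 6, 7, 8, 10, 12, 13}
Step 24: find(6) -> no change; set of 6 is {0, 1, 3, 5, 6, 7, 8, 10, 12, 13}
Set of 2: {2, 4, 14}; 7 is not a member.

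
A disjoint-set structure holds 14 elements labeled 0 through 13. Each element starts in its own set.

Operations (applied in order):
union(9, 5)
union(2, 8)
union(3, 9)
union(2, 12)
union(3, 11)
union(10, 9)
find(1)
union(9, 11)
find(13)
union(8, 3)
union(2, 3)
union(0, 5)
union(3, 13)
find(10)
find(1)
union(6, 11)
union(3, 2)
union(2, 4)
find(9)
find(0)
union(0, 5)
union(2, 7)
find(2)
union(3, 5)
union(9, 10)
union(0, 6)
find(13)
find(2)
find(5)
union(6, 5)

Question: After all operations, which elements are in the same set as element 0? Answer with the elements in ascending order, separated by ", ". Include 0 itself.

Answer: 0, 2, 3, 4, 5, 6, 7, 8, 9, 10, 11, 12, 13

Derivation:
Step 1: union(9, 5) -> merged; set of 9 now {5, 9}
Step 2: union(2, 8) -> merged; set of 2 now {2, 8}
Step 3: union(3, 9) -> merged; set of 3 now {3, 5, 9}
Step 4: union(2, 12) -> merged; set of 2 now {2, 8, 12}
Step 5: union(3, 11) -> merged; set of 3 now {3, 5, 9, 11}
Step 6: union(10, 9) -> merged; set of 10 now {3, 5, 9, 10, 11}
Step 7: find(1) -> no change; set of 1 is {1}
Step 8: union(9, 11) -> already same set; set of 9 now {3, 5, 9, 10, 11}
Step 9: find(13) -> no change; set of 13 is {13}
Step 10: union(8, 3) -> merged; set of 8 now {2, 3, 5, 8, 9, 10, 11, 12}
Step 11: union(2, 3) -> already same set; set of 2 now {2, 3, 5, 8, 9, 10, 11, 12}
Step 12: union(0, 5) -> merged; set of 0 now {0, 2, 3, 5, 8, 9, 10, 11, 12}
Step 13: union(3, 13) -> merged; set of 3 now {0, 2, 3, 5, 8, 9, 10, 11, 12, 13}
Step 14: find(10) -> no change; set of 10 is {0, 2, 3, 5, 8, 9, 10, 11, 12, 13}
Step 15: find(1) -> no change; set of 1 is {1}
Step 16: union(6, 11) -> merged; set of 6 now {0, 2, 3, 5, 6, 8, 9, 10, 11, 12, 13}
Step 17: union(3, 2) -> already same set; set of 3 now {0, 2, 3, 5, 6, 8, 9, 10, 11, 12, 13}
Step 18: union(2, 4) -> merged; set of 2 now {0, 2, 3, 4, 5, 6, 8, 9, 10, 11, 12, 13}
Step 19: find(9) -> no change; set of 9 is {0, 2, 3, 4, 5, 6, 8, 9, 10, 11, 12, 13}
Step 20: find(0) -> no change; set of 0 is {0, 2, 3, 4, 5, 6, 8, 9, 10, 11, 12, 13}
Step 21: union(0, 5) -> already same set; set of 0 now {0, 2, 3, 4, 5, 6, 8, 9, 10, 11, 12, 13}
Step 22: union(2, 7) -> merged; set of 2 now {0, 2, 3, 4, 5, 6, 7, 8, 9, 10, 11, 12, 13}
Step 23: find(2) -> no change; set of 2 is {0, 2, 3, 4, 5, 6, 7, 8, 9, 10, 11, 12, 13}
Step 24: union(3, 5) -> already same set; set of 3 now {0, 2, 3, 4, 5, 6, 7, 8, 9, 10, 11, 12, 13}
Step 25: union(9, 10) -> already same set; set of 9 now {0, 2, 3, 4, 5, 6, 7, 8, 9, 10, 11, 12, 13}
Step 26: union(0, 6) -> already same set; set of 0 now {0, 2, 3, 4, 5, 6, 7, 8, 9, 10, 11, 12, 13}
Step 27: find(13) -> no change; set of 13 is {0, 2, 3, 4, 5, 6, 7, 8, 9, 10, 11, 12, 13}
Step 28: find(2) -> no change; set of 2 is {0, 2, 3, 4, 5, 6, 7, 8, 9, 10, 11, 12, 13}
Step 29: find(5) -> no change; set of 5 is {0, 2, 3, 4, 5, 6, 7, 8, 9, 10, 11, 12, 13}
Step 30: union(6, 5) -> already same set; set of 6 now {0, 2, 3, 4, 5, 6, 7, 8, 9, 10, 11, 12, 13}
Component of 0: {0, 2, 3, 4, 5, 6, 7, 8, 9, 10, 11, 12, 13}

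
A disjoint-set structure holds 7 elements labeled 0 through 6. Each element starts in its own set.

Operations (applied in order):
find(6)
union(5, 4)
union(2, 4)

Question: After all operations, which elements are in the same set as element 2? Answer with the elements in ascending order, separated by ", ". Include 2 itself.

Step 1: find(6) -> no change; set of 6 is {6}
Step 2: union(5, 4) -> merged; set of 5 now {4, 5}
Step 3: union(2, 4) -> merged; set of 2 now {2, 4, 5}
Component of 2: {2, 4, 5}

Answer: 2, 4, 5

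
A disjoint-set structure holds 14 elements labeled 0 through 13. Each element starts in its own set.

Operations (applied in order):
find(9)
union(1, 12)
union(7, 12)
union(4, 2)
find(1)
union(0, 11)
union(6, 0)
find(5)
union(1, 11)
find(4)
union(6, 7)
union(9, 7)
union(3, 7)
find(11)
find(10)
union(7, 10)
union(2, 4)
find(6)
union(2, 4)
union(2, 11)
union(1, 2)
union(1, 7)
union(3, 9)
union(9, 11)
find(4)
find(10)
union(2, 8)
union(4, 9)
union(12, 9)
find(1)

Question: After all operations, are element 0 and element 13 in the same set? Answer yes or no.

Step 1: find(9) -> no change; set of 9 is {9}
Step 2: union(1, 12) -> merged; set of 1 now {1, 12}
Step 3: union(7, 12) -> merged; set of 7 now {1, 7, 12}
Step 4: union(4, 2) -> merged; set of 4 now {2, 4}
Step 5: find(1) -> no change; set of 1 is {1, 7, 12}
Step 6: union(0, 11) -> merged; set of 0 now {0, 11}
Step 7: union(6, 0) -> merged; set of 6 now {0, 6, 11}
Step 8: find(5) -> no change; set of 5 is {5}
Step 9: union(1, 11) -> merged; set of 1 now {0, 1, 6, 7, 11, 12}
Step 10: find(4) -> no change; set of 4 is {2, 4}
Step 11: union(6, 7) -> already same set; set of 6 now {0, 1, 6, 7, 11, 12}
Step 12: union(9, 7) -> merged; set of 9 now {0, 1, 6, 7, 9, 11, 12}
Step 13: union(3, 7) -> merged; set of 3 now {0, 1, 3, 6, 7, 9, 11, 12}
Step 14: find(11) -> no change; set of 11 is {0, 1, 3, 6, 7, 9, 11, 12}
Step 15: find(10) -> no change; set of 10 is {10}
Step 16: union(7, 10) -> merged; set of 7 now {0, 1, 3, 6, 7, 9, 10, 11, 12}
Step 17: union(2, 4) -> already same set; set of 2 now {2, 4}
Step 18: find(6) -> no change; set of 6 is {0, 1, 3, 6, 7, 9, 10, 11, 12}
Step 19: union(2, 4) -> already same set; set of 2 now {2, 4}
Step 20: union(2, 11) -> merged; set of 2 now {0, 1, 2, 3, 4, 6, 7, 9, 10, 11, 12}
Step 21: union(1, 2) -> already same set; set of 1 now {0, 1, 2, 3, 4, 6, 7, 9, 10, 11, 12}
Step 22: union(1, 7) -> already same set; set of 1 now {0, 1, 2, 3, 4, 6, 7, 9, 10, 11, 12}
Step 23: union(3, 9) -> already same set; set of 3 now {0, 1, 2, 3, 4, 6, 7, 9, 10, 11, 12}
Step 24: union(9, 11) -> already same set; set of 9 now {0, 1, 2, 3, 4, 6, 7, 9, 10, 11, 12}
Step 25: find(4) -> no change; set of 4 is {0, 1, 2, 3, 4, 6, 7, 9, 10, 11, 12}
Step 26: find(10) -> no change; set of 10 is {0, 1, 2, 3, 4, 6, 7, 9, 10, 11, 12}
Step 27: union(2, 8) -> merged; set of 2 now {0, 1, 2, 3, 4, 6, 7, 8, 9, 10, 11, 12}
Step 28: union(4, 9) -> already same set; set of 4 now {0, 1, 2, 3, 4, 6, 7, 8, 9, 10, 11, 12}
Step 29: union(12, 9) -> already same set; set of 12 now {0, 1, 2, 3, 4, 6, 7, 8, 9, 10, 11, 12}
Step 30: find(1) -> no change; set of 1 is {0, 1, 2, 3, 4, 6, 7, 8, 9, 10, 11, 12}
Set of 0: {0, 1, 2, 3, 4, 6, 7, 8, 9, 10, 11, 12}; 13 is not a member.

Answer: no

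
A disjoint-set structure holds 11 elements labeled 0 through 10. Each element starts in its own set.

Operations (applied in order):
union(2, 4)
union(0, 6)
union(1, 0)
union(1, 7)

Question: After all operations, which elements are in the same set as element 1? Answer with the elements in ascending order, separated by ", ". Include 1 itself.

Answer: 0, 1, 6, 7

Derivation:
Step 1: union(2, 4) -> merged; set of 2 now {2, 4}
Step 2: union(0, 6) -> merged; set of 0 now {0, 6}
Step 3: union(1, 0) -> merged; set of 1 now {0, 1, 6}
Step 4: union(1, 7) -> merged; set of 1 now {0, 1, 6, 7}
Component of 1: {0, 1, 6, 7}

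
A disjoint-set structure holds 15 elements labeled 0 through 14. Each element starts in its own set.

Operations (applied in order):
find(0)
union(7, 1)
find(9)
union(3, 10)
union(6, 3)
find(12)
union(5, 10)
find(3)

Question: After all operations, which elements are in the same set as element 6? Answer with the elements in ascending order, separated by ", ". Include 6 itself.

Answer: 3, 5, 6, 10

Derivation:
Step 1: find(0) -> no change; set of 0 is {0}
Step 2: union(7, 1) -> merged; set of 7 now {1, 7}
Step 3: find(9) -> no change; set of 9 is {9}
Step 4: union(3, 10) -> merged; set of 3 now {3, 10}
Step 5: union(6, 3) -> merged; set of 6 now {3, 6, 10}
Step 6: find(12) -> no change; set of 12 is {12}
Step 7: union(5, 10) -> merged; set of 5 now {3, 5, 6, 10}
Step 8: find(3) -> no change; set of 3 is {3, 5, 6, 10}
Component of 6: {3, 5, 6, 10}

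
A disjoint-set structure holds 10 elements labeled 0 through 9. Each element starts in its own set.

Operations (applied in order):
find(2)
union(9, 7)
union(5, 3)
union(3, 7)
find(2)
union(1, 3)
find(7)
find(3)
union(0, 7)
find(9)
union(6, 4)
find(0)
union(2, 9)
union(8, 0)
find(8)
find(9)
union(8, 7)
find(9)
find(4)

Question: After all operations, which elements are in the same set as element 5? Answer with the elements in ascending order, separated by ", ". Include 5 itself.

Step 1: find(2) -> no change; set of 2 is {2}
Step 2: union(9, 7) -> merged; set of 9 now {7, 9}
Step 3: union(5, 3) -> merged; set of 5 now {3, 5}
Step 4: union(3, 7) -> merged; set of 3 now {3, 5, 7, 9}
Step 5: find(2) -> no change; set of 2 is {2}
Step 6: union(1, 3) -> merged; set of 1 now {1, 3, 5, 7, 9}
Step 7: find(7) -> no change; set of 7 is {1, 3, 5, 7, 9}
Step 8: find(3) -> no change; set of 3 is {1, 3, 5, 7, 9}
Step 9: union(0, 7) -> merged; set of 0 now {0, 1, 3, 5, 7, 9}
Step 10: find(9) -> no change; set of 9 is {0, 1, 3, 5, 7, 9}
Step 11: union(6, 4) -> merged; set of 6 now {4, 6}
Step 12: find(0) -> no change; set of 0 is {0, 1, 3, 5, 7, 9}
Step 13: union(2, 9) -> merged; set of 2 now {0, 1, 2, 3, 5, 7, 9}
Step 14: union(8, 0) -> merged; set of 8 now {0, 1, 2, 3, 5, 7, 8, 9}
Step 15: find(8) -> no change; set of 8 is {0, 1, 2, 3, 5, 7, 8, 9}
Step 16: find(9) -> no change; set of 9 is {0, 1, 2, 3, 5, 7, 8, 9}
Step 17: union(8, 7) -> already same set; set of 8 now {0, 1, 2, 3, 5, 7, 8, 9}
Step 18: find(9) -> no change; set of 9 is {0, 1, 2, 3, 5, 7, 8, 9}
Step 19: find(4) -> no change; set of 4 is {4, 6}
Component of 5: {0, 1, 2, 3, 5, 7, 8, 9}

Answer: 0, 1, 2, 3, 5, 7, 8, 9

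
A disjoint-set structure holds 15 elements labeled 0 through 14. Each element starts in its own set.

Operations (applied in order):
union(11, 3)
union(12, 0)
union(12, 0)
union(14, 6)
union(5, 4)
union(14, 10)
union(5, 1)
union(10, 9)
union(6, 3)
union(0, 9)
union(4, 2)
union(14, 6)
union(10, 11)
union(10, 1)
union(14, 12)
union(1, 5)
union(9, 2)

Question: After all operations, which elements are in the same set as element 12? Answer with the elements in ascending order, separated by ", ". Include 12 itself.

Answer: 0, 1, 2, 3, 4, 5, 6, 9, 10, 11, 12, 14

Derivation:
Step 1: union(11, 3) -> merged; set of 11 now {3, 11}
Step 2: union(12, 0) -> merged; set of 12 now {0, 12}
Step 3: union(12, 0) -> already same set; set of 12 now {0, 12}
Step 4: union(14, 6) -> merged; set of 14 now {6, 14}
Step 5: union(5, 4) -> merged; set of 5 now {4, 5}
Step 6: union(14, 10) -> merged; set of 14 now {6, 10, 14}
Step 7: union(5, 1) -> merged; set of 5 now {1, 4, 5}
Step 8: union(10, 9) -> merged; set of 10 now {6, 9, 10, 14}
Step 9: union(6, 3) -> merged; set of 6 now {3, 6, 9, 10, 11, 14}
Step 10: union(0, 9) -> merged; set of 0 now {0, 3, 6, 9, 10, 11, 12, 14}
Step 11: union(4, 2) -> merged; set of 4 now {1, 2, 4, 5}
Step 12: union(14, 6) -> already same set; set of 14 now {0, 3, 6, 9, 10, 11, 12, 14}
Step 13: union(10, 11) -> already same set; set of 10 now {0, 3, 6, 9, 10, 11, 12, 14}
Step 14: union(10, 1) -> merged; set of 10 now {0, 1, 2, 3, 4, 5, 6, 9, 10, 11, 12, 14}
Step 15: union(14, 12) -> already same set; set of 14 now {0, 1, 2, 3, 4, 5, 6, 9, 10, 11, 12, 14}
Step 16: union(1, 5) -> already same set; set of 1 now {0, 1, 2, 3, 4, 5, 6, 9, 10, 11, 12, 14}
Step 17: union(9, 2) -> already same set; set of 9 now {0, 1, 2, 3, 4, 5, 6, 9, 10, 11, 12, 14}
Component of 12: {0, 1, 2, 3, 4, 5, 6, 9, 10, 11, 12, 14}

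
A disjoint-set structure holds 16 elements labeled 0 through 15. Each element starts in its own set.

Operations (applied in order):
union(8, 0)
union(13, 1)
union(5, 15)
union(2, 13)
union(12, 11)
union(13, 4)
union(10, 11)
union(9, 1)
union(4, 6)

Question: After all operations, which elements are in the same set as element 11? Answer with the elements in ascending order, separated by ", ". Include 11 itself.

Step 1: union(8, 0) -> merged; set of 8 now {0, 8}
Step 2: union(13, 1) -> merged; set of 13 now {1, 13}
Step 3: union(5, 15) -> merged; set of 5 now {5, 15}
Step 4: union(2, 13) -> merged; set of 2 now {1, 2, 13}
Step 5: union(12, 11) -> merged; set of 12 now {11, 12}
Step 6: union(13, 4) -> merged; set of 13 now {1, 2, 4, 13}
Step 7: union(10, 11) -> merged; set of 10 now {10, 11, 12}
Step 8: union(9, 1) -> merged; set of 9 now {1, 2, 4, 9, 13}
Step 9: union(4, 6) -> merged; set of 4 now {1, 2, 4, 6, 9, 13}
Component of 11: {10, 11, 12}

Answer: 10, 11, 12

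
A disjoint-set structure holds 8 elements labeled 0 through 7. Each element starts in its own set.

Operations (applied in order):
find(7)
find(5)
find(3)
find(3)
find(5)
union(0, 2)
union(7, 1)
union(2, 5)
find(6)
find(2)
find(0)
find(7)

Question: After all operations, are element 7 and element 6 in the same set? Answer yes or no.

Answer: no

Derivation:
Step 1: find(7) -> no change; set of 7 is {7}
Step 2: find(5) -> no change; set of 5 is {5}
Step 3: find(3) -> no change; set of 3 is {3}
Step 4: find(3) -> no change; set of 3 is {3}
Step 5: find(5) -> no change; set of 5 is {5}
Step 6: union(0, 2) -> merged; set of 0 now {0, 2}
Step 7: union(7, 1) -> merged; set of 7 now {1, 7}
Step 8: union(2, 5) -> merged; set of 2 now {0, 2, 5}
Step 9: find(6) -> no change; set of 6 is {6}
Step 10: find(2) -> no change; set of 2 is {0, 2, 5}
Step 11: find(0) -> no change; set of 0 is {0, 2, 5}
Step 12: find(7) -> no change; set of 7 is {1, 7}
Set of 7: {1, 7}; 6 is not a member.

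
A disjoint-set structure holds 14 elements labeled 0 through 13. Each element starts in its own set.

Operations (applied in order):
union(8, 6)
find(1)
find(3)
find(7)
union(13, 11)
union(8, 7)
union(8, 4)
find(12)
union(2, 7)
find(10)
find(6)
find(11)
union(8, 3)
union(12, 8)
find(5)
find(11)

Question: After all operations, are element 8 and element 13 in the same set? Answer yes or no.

Step 1: union(8, 6) -> merged; set of 8 now {6, 8}
Step 2: find(1) -> no change; set of 1 is {1}
Step 3: find(3) -> no change; set of 3 is {3}
Step 4: find(7) -> no change; set of 7 is {7}
Step 5: union(13, 11) -> merged; set of 13 now {11, 13}
Step 6: union(8, 7) -> merged; set of 8 now {6, 7, 8}
Step 7: union(8, 4) -> merged; set of 8 now {4, 6, 7, 8}
Step 8: find(12) -> no change; set of 12 is {12}
Step 9: union(2, 7) -> merged; set of 2 now {2, 4, 6, 7, 8}
Step 10: find(10) -> no change; set of 10 is {10}
Step 11: find(6) -> no change; set of 6 is {2, 4, 6, 7, 8}
Step 12: find(11) -> no change; set of 11 is {11, 13}
Step 13: union(8, 3) -> merged; set of 8 now {2, 3, 4, 6, 7, 8}
Step 14: union(12, 8) -> merged; set of 12 now {2, 3, 4, 6, 7, 8, 12}
Step 15: find(5) -> no change; set of 5 is {5}
Step 16: find(11) -> no change; set of 11 is {11, 13}
Set of 8: {2, 3, 4, 6, 7, 8, 12}; 13 is not a member.

Answer: no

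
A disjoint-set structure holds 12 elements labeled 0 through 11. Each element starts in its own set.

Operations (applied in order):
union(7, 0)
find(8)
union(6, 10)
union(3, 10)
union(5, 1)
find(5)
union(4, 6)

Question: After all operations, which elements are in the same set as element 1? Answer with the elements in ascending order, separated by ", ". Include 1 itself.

Step 1: union(7, 0) -> merged; set of 7 now {0, 7}
Step 2: find(8) -> no change; set of 8 is {8}
Step 3: union(6, 10) -> merged; set of 6 now {6, 10}
Step 4: union(3, 10) -> merged; set of 3 now {3, 6, 10}
Step 5: union(5, 1) -> merged; set of 5 now {1, 5}
Step 6: find(5) -> no change; set of 5 is {1, 5}
Step 7: union(4, 6) -> merged; set of 4 now {3, 4, 6, 10}
Component of 1: {1, 5}

Answer: 1, 5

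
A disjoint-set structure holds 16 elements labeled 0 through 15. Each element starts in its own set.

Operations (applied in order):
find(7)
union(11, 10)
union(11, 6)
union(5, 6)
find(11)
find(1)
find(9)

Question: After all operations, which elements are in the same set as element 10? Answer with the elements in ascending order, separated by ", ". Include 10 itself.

Answer: 5, 6, 10, 11

Derivation:
Step 1: find(7) -> no change; set of 7 is {7}
Step 2: union(11, 10) -> merged; set of 11 now {10, 11}
Step 3: union(11, 6) -> merged; set of 11 now {6, 10, 11}
Step 4: union(5, 6) -> merged; set of 5 now {5, 6, 10, 11}
Step 5: find(11) -> no change; set of 11 is {5, 6, 10, 11}
Step 6: find(1) -> no change; set of 1 is {1}
Step 7: find(9) -> no change; set of 9 is {9}
Component of 10: {5, 6, 10, 11}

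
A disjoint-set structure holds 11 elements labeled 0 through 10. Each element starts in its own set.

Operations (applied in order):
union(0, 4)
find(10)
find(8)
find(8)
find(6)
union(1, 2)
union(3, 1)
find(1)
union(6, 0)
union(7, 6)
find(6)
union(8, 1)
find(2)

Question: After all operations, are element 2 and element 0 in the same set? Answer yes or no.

Answer: no

Derivation:
Step 1: union(0, 4) -> merged; set of 0 now {0, 4}
Step 2: find(10) -> no change; set of 10 is {10}
Step 3: find(8) -> no change; set of 8 is {8}
Step 4: find(8) -> no change; set of 8 is {8}
Step 5: find(6) -> no change; set of 6 is {6}
Step 6: union(1, 2) -> merged; set of 1 now {1, 2}
Step 7: union(3, 1) -> merged; set of 3 now {1, 2, 3}
Step 8: find(1) -> no change; set of 1 is {1, 2, 3}
Step 9: union(6, 0) -> merged; set of 6 now {0, 4, 6}
Step 10: union(7, 6) -> merged; set of 7 now {0, 4, 6, 7}
Step 11: find(6) -> no change; set of 6 is {0, 4, 6, 7}
Step 12: union(8, 1) -> merged; set of 8 now {1, 2, 3, 8}
Step 13: find(2) -> no change; set of 2 is {1, 2, 3, 8}
Set of 2: {1, 2, 3, 8}; 0 is not a member.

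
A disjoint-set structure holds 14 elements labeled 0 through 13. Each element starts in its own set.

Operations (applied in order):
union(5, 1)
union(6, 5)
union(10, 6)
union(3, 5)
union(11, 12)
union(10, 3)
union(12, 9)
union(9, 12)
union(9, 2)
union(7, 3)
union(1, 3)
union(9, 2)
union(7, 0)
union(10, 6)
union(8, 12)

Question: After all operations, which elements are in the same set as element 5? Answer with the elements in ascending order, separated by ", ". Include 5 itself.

Answer: 0, 1, 3, 5, 6, 7, 10

Derivation:
Step 1: union(5, 1) -> merged; set of 5 now {1, 5}
Step 2: union(6, 5) -> merged; set of 6 now {1, 5, 6}
Step 3: union(10, 6) -> merged; set of 10 now {1, 5, 6, 10}
Step 4: union(3, 5) -> merged; set of 3 now {1, 3, 5, 6, 10}
Step 5: union(11, 12) -> merged; set of 11 now {11, 12}
Step 6: union(10, 3) -> already same set; set of 10 now {1, 3, 5, 6, 10}
Step 7: union(12, 9) -> merged; set of 12 now {9, 11, 12}
Step 8: union(9, 12) -> already same set; set of 9 now {9, 11, 12}
Step 9: union(9, 2) -> merged; set of 9 now {2, 9, 11, 12}
Step 10: union(7, 3) -> merged; set of 7 now {1, 3, 5, 6, 7, 10}
Step 11: union(1, 3) -> already same set; set of 1 now {1, 3, 5, 6, 7, 10}
Step 12: union(9, 2) -> already same set; set of 9 now {2, 9, 11, 12}
Step 13: union(7, 0) -> merged; set of 7 now {0, 1, 3, 5, 6, 7, 10}
Step 14: union(10, 6) -> already same set; set of 10 now {0, 1, 3, 5, 6, 7, 10}
Step 15: union(8, 12) -> merged; set of 8 now {2, 8, 9, 11, 12}
Component of 5: {0, 1, 3, 5, 6, 7, 10}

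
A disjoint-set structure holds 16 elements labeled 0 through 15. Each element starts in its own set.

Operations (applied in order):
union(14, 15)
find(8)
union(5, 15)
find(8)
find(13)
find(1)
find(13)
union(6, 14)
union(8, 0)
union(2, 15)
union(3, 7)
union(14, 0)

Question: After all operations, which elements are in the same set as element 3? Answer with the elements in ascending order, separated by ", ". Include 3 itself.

Step 1: union(14, 15) -> merged; set of 14 now {14, 15}
Step 2: find(8) -> no change; set of 8 is {8}
Step 3: union(5, 15) -> merged; set of 5 now {5, 14, 15}
Step 4: find(8) -> no change; set of 8 is {8}
Step 5: find(13) -> no change; set of 13 is {13}
Step 6: find(1) -> no change; set of 1 is {1}
Step 7: find(13) -> no change; set of 13 is {13}
Step 8: union(6, 14) -> merged; set of 6 now {5, 6, 14, 15}
Step 9: union(8, 0) -> merged; set of 8 now {0, 8}
Step 10: union(2, 15) -> merged; set of 2 now {2, 5, 6, 14, 15}
Step 11: union(3, 7) -> merged; set of 3 now {3, 7}
Step 12: union(14, 0) -> merged; set of 14 now {0, 2, 5, 6, 8, 14, 15}
Component of 3: {3, 7}

Answer: 3, 7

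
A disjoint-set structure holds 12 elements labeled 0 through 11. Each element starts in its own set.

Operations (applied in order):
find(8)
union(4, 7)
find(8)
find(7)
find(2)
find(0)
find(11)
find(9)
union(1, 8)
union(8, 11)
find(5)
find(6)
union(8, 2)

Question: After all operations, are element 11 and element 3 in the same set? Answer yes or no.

Answer: no

Derivation:
Step 1: find(8) -> no change; set of 8 is {8}
Step 2: union(4, 7) -> merged; set of 4 now {4, 7}
Step 3: find(8) -> no change; set of 8 is {8}
Step 4: find(7) -> no change; set of 7 is {4, 7}
Step 5: find(2) -> no change; set of 2 is {2}
Step 6: find(0) -> no change; set of 0 is {0}
Step 7: find(11) -> no change; set of 11 is {11}
Step 8: find(9) -> no change; set of 9 is {9}
Step 9: union(1, 8) -> merged; set of 1 now {1, 8}
Step 10: union(8, 11) -> merged; set of 8 now {1, 8, 11}
Step 11: find(5) -> no change; set of 5 is {5}
Step 12: find(6) -> no change; set of 6 is {6}
Step 13: union(8, 2) -> merged; set of 8 now {1, 2, 8, 11}
Set of 11: {1, 2, 8, 11}; 3 is not a member.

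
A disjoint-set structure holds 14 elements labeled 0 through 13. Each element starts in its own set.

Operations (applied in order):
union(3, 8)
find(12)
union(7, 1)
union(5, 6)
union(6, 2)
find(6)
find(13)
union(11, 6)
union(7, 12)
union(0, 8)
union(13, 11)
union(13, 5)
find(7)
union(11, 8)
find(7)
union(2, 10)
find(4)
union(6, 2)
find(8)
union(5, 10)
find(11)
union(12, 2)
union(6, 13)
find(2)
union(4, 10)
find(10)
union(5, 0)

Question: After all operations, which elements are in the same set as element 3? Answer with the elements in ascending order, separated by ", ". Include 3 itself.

Answer: 0, 1, 2, 3, 4, 5, 6, 7, 8, 10, 11, 12, 13

Derivation:
Step 1: union(3, 8) -> merged; set of 3 now {3, 8}
Step 2: find(12) -> no change; set of 12 is {12}
Step 3: union(7, 1) -> merged; set of 7 now {1, 7}
Step 4: union(5, 6) -> merged; set of 5 now {5, 6}
Step 5: union(6, 2) -> merged; set of 6 now {2, 5, 6}
Step 6: find(6) -> no change; set of 6 is {2, 5, 6}
Step 7: find(13) -> no change; set of 13 is {13}
Step 8: union(11, 6) -> merged; set of 11 now {2, 5, 6, 11}
Step 9: union(7, 12) -> merged; set of 7 now {1, 7, 12}
Step 10: union(0, 8) -> merged; set of 0 now {0, 3, 8}
Step 11: union(13, 11) -> merged; set of 13 now {2, 5, 6, 11, 13}
Step 12: union(13, 5) -> already same set; set of 13 now {2, 5, 6, 11, 13}
Step 13: find(7) -> no change; set of 7 is {1, 7, 12}
Step 14: union(11, 8) -> merged; set of 11 now {0, 2, 3, 5, 6, 8, 11, 13}
Step 15: find(7) -> no change; set of 7 is {1, 7, 12}
Step 16: union(2, 10) -> merged; set of 2 now {0, 2, 3, 5, 6, 8, 10, 11, 13}
Step 17: find(4) -> no change; set of 4 is {4}
Step 18: union(6, 2) -> already same set; set of 6 now {0, 2, 3, 5, 6, 8, 10, 11, 13}
Step 19: find(8) -> no change; set of 8 is {0, 2, 3, 5, 6, 8, 10, 11, 13}
Step 20: union(5, 10) -> already same set; set of 5 now {0, 2, 3, 5, 6, 8, 10, 11, 13}
Step 21: find(11) -> no change; set of 11 is {0, 2, 3, 5, 6, 8, 10, 11, 13}
Step 22: union(12, 2) -> merged; set of 12 now {0, 1, 2, 3, 5, 6, 7, 8, 10, 11, 12, 13}
Step 23: union(6, 13) -> already same set; set of 6 now {0, 1, 2, 3, 5, 6, 7, 8, 10, 11, 12, 13}
Step 24: find(2) -> no change; set of 2 is {0, 1, 2, 3, 5, 6, 7, 8, 10, 11, 12, 13}
Step 25: union(4, 10) -> merged; set of 4 now {0, 1, 2, 3, 4, 5, 6, 7, 8, 10, 11, 12, 13}
Step 26: find(10) -> no change; set of 10 is {0, 1, 2, 3, 4, 5, 6, 7, 8, 10, 11, 12, 13}
Step 27: union(5, 0) -> already same set; set of 5 now {0, 1, 2, 3, 4, 5, 6, 7, 8, 10, 11, 12, 13}
Component of 3: {0, 1, 2, 3, 4, 5, 6, 7, 8, 10, 11, 12, 13}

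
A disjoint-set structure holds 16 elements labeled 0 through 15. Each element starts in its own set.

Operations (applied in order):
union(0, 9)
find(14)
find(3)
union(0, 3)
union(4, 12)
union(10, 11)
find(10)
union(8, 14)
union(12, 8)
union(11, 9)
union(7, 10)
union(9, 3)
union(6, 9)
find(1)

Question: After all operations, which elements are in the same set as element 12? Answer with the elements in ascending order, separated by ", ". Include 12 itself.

Step 1: union(0, 9) -> merged; set of 0 now {0, 9}
Step 2: find(14) -> no change; set of 14 is {14}
Step 3: find(3) -> no change; set of 3 is {3}
Step 4: union(0, 3) -> merged; set of 0 now {0, 3, 9}
Step 5: union(4, 12) -> merged; set of 4 now {4, 12}
Step 6: union(10, 11) -> merged; set of 10 now {10, 11}
Step 7: find(10) -> no change; set of 10 is {10, 11}
Step 8: union(8, 14) -> merged; set of 8 now {8, 14}
Step 9: union(12, 8) -> merged; set of 12 now {4, 8, 12, 14}
Step 10: union(11, 9) -> merged; set of 11 now {0, 3, 9, 10, 11}
Step 11: union(7, 10) -> merged; set of 7 now {0, 3, 7, 9, 10, 11}
Step 12: union(9, 3) -> already same set; set of 9 now {0, 3, 7, 9, 10, 11}
Step 13: union(6, 9) -> merged; set of 6 now {0, 3, 6, 7, 9, 10, 11}
Step 14: find(1) -> no change; set of 1 is {1}
Component of 12: {4, 8, 12, 14}

Answer: 4, 8, 12, 14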